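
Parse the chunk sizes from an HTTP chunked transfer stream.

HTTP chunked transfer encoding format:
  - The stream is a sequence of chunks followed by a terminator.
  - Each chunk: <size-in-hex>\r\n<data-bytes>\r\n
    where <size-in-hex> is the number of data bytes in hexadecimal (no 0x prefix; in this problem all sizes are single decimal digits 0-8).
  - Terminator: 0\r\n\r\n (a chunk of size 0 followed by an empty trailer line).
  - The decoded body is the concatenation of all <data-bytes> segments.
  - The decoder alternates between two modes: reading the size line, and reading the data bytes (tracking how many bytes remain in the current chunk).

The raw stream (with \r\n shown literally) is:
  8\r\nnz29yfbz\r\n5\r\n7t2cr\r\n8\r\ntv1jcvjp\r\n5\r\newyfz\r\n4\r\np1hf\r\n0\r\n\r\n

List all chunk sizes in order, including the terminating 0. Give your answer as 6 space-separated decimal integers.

Chunk 1: stream[0..1]='8' size=0x8=8, data at stream[3..11]='nz29yfbz' -> body[0..8], body so far='nz29yfbz'
Chunk 2: stream[13..14]='5' size=0x5=5, data at stream[16..21]='7t2cr' -> body[8..13], body so far='nz29yfbz7t2cr'
Chunk 3: stream[23..24]='8' size=0x8=8, data at stream[26..34]='tv1jcvjp' -> body[13..21], body so far='nz29yfbz7t2crtv1jcvjp'
Chunk 4: stream[36..37]='5' size=0x5=5, data at stream[39..44]='ewyfz' -> body[21..26], body so far='nz29yfbz7t2crtv1jcvjpewyfz'
Chunk 5: stream[46..47]='4' size=0x4=4, data at stream[49..53]='p1hf' -> body[26..30], body so far='nz29yfbz7t2crtv1jcvjpewyfzp1hf'
Chunk 6: stream[55..56]='0' size=0 (terminator). Final body='nz29yfbz7t2crtv1jcvjpewyfzp1hf' (30 bytes)

Answer: 8 5 8 5 4 0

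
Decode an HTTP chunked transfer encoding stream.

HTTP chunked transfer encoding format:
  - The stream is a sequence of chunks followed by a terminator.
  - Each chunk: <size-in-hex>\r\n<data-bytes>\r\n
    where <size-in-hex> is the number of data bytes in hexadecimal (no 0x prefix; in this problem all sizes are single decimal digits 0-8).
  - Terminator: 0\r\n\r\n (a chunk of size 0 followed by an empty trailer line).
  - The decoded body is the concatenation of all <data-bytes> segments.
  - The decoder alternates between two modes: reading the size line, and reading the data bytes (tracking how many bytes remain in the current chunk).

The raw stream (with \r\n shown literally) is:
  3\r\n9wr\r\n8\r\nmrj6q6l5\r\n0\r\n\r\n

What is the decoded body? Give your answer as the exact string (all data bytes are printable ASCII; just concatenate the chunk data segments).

Chunk 1: stream[0..1]='3' size=0x3=3, data at stream[3..6]='9wr' -> body[0..3], body so far='9wr'
Chunk 2: stream[8..9]='8' size=0x8=8, data at stream[11..19]='mrj6q6l5' -> body[3..11], body so far='9wrmrj6q6l5'
Chunk 3: stream[21..22]='0' size=0 (terminator). Final body='9wrmrj6q6l5' (11 bytes)

Answer: 9wrmrj6q6l5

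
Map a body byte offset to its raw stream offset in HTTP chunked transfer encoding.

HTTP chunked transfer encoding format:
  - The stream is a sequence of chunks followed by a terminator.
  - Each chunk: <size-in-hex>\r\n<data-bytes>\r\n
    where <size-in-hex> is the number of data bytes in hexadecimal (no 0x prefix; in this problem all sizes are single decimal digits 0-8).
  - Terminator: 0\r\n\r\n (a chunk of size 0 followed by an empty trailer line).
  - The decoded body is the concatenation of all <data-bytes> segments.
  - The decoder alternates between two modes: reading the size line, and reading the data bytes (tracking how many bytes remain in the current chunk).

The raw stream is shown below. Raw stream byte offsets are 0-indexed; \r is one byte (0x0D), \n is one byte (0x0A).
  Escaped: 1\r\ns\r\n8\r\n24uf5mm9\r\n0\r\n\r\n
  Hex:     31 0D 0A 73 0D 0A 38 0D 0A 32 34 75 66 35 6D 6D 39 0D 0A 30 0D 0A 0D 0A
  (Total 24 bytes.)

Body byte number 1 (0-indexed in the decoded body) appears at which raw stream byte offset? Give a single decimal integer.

Chunk 1: stream[0..1]='1' size=0x1=1, data at stream[3..4]='s' -> body[0..1], body so far='s'
Chunk 2: stream[6..7]='8' size=0x8=8, data at stream[9..17]='24uf5mm9' -> body[1..9], body so far='s24uf5mm9'
Chunk 3: stream[19..20]='0' size=0 (terminator). Final body='s24uf5mm9' (9 bytes)
Body byte 1 at stream offset 9

Answer: 9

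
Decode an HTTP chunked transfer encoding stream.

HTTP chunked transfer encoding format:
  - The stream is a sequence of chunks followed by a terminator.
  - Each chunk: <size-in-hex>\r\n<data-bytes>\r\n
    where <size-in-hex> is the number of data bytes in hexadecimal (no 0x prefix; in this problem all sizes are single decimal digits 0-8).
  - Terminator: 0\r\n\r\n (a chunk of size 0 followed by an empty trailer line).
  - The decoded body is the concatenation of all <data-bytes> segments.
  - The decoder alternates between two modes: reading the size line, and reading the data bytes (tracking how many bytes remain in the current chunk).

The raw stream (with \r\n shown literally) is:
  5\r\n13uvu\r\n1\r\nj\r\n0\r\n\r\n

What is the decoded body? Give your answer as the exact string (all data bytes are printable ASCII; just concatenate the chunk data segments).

Answer: 13uvuj

Derivation:
Chunk 1: stream[0..1]='5' size=0x5=5, data at stream[3..8]='13uvu' -> body[0..5], body so far='13uvu'
Chunk 2: stream[10..11]='1' size=0x1=1, data at stream[13..14]='j' -> body[5..6], body so far='13uvuj'
Chunk 3: stream[16..17]='0' size=0 (terminator). Final body='13uvuj' (6 bytes)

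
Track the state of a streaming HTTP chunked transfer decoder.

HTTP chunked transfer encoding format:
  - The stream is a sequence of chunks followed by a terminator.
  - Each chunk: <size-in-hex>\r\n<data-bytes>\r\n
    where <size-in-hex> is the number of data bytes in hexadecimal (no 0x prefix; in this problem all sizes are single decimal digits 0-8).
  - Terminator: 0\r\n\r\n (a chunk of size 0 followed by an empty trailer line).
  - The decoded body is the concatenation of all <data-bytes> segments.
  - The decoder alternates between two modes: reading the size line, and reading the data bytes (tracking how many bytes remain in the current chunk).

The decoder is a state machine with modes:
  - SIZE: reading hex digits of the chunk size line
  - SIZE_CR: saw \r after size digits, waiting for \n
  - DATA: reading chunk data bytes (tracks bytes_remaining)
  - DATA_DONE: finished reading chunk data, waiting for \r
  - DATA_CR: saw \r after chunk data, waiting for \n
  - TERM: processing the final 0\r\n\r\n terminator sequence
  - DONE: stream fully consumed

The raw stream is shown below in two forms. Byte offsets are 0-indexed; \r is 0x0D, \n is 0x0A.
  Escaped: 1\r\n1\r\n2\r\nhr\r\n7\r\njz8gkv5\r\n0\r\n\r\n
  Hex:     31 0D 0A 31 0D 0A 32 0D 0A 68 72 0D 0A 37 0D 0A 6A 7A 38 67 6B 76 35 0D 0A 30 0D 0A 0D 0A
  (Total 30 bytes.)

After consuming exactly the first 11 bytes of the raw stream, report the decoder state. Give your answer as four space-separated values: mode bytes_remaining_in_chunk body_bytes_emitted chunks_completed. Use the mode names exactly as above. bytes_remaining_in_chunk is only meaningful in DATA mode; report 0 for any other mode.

Byte 0 = '1': mode=SIZE remaining=0 emitted=0 chunks_done=0
Byte 1 = 0x0D: mode=SIZE_CR remaining=0 emitted=0 chunks_done=0
Byte 2 = 0x0A: mode=DATA remaining=1 emitted=0 chunks_done=0
Byte 3 = '1': mode=DATA_DONE remaining=0 emitted=1 chunks_done=0
Byte 4 = 0x0D: mode=DATA_CR remaining=0 emitted=1 chunks_done=0
Byte 5 = 0x0A: mode=SIZE remaining=0 emitted=1 chunks_done=1
Byte 6 = '2': mode=SIZE remaining=0 emitted=1 chunks_done=1
Byte 7 = 0x0D: mode=SIZE_CR remaining=0 emitted=1 chunks_done=1
Byte 8 = 0x0A: mode=DATA remaining=2 emitted=1 chunks_done=1
Byte 9 = 'h': mode=DATA remaining=1 emitted=2 chunks_done=1
Byte 10 = 'r': mode=DATA_DONE remaining=0 emitted=3 chunks_done=1

Answer: DATA_DONE 0 3 1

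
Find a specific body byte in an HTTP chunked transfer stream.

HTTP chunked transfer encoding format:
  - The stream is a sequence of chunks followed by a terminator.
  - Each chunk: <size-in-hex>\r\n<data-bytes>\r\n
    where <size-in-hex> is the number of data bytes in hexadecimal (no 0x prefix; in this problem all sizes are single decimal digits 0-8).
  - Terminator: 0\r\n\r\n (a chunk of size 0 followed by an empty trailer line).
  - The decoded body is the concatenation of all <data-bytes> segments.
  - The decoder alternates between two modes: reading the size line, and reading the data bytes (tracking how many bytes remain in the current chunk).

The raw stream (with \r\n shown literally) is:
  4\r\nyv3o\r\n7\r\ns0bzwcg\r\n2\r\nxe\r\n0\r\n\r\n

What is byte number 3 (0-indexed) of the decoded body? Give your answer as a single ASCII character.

Chunk 1: stream[0..1]='4' size=0x4=4, data at stream[3..7]='yv3o' -> body[0..4], body so far='yv3o'
Chunk 2: stream[9..10]='7' size=0x7=7, data at stream[12..19]='s0bzwcg' -> body[4..11], body so far='yv3os0bzwcg'
Chunk 3: stream[21..22]='2' size=0x2=2, data at stream[24..26]='xe' -> body[11..13], body so far='yv3os0bzwcgxe'
Chunk 4: stream[28..29]='0' size=0 (terminator). Final body='yv3os0bzwcgxe' (13 bytes)
Body byte 3 = 'o'

Answer: o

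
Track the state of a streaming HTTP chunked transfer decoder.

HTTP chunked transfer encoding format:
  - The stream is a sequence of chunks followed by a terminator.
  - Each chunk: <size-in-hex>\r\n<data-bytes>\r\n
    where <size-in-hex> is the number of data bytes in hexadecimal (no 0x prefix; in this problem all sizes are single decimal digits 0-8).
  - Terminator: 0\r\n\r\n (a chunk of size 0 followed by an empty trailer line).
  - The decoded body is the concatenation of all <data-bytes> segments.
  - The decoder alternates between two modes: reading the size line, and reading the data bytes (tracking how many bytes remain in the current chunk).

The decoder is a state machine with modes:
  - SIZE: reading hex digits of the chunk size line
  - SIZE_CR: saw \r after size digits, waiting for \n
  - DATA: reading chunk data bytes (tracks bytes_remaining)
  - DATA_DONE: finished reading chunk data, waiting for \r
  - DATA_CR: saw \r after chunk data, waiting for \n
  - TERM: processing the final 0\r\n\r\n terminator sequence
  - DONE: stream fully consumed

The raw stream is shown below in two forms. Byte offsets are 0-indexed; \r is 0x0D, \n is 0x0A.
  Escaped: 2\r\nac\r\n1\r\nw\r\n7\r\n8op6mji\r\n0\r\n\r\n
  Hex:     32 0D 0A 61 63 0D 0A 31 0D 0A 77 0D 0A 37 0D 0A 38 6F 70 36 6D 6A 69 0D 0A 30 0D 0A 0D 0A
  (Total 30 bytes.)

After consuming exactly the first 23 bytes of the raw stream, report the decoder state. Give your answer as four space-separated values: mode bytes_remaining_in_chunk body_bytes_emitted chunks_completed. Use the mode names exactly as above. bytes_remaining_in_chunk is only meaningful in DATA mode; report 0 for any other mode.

Byte 0 = '2': mode=SIZE remaining=0 emitted=0 chunks_done=0
Byte 1 = 0x0D: mode=SIZE_CR remaining=0 emitted=0 chunks_done=0
Byte 2 = 0x0A: mode=DATA remaining=2 emitted=0 chunks_done=0
Byte 3 = 'a': mode=DATA remaining=1 emitted=1 chunks_done=0
Byte 4 = 'c': mode=DATA_DONE remaining=0 emitted=2 chunks_done=0
Byte 5 = 0x0D: mode=DATA_CR remaining=0 emitted=2 chunks_done=0
Byte 6 = 0x0A: mode=SIZE remaining=0 emitted=2 chunks_done=1
Byte 7 = '1': mode=SIZE remaining=0 emitted=2 chunks_done=1
Byte 8 = 0x0D: mode=SIZE_CR remaining=0 emitted=2 chunks_done=1
Byte 9 = 0x0A: mode=DATA remaining=1 emitted=2 chunks_done=1
Byte 10 = 'w': mode=DATA_DONE remaining=0 emitted=3 chunks_done=1
Byte 11 = 0x0D: mode=DATA_CR remaining=0 emitted=3 chunks_done=1
Byte 12 = 0x0A: mode=SIZE remaining=0 emitted=3 chunks_done=2
Byte 13 = '7': mode=SIZE remaining=0 emitted=3 chunks_done=2
Byte 14 = 0x0D: mode=SIZE_CR remaining=0 emitted=3 chunks_done=2
Byte 15 = 0x0A: mode=DATA remaining=7 emitted=3 chunks_done=2
Byte 16 = '8': mode=DATA remaining=6 emitted=4 chunks_done=2
Byte 17 = 'o': mode=DATA remaining=5 emitted=5 chunks_done=2
Byte 18 = 'p': mode=DATA remaining=4 emitted=6 chunks_done=2
Byte 19 = '6': mode=DATA remaining=3 emitted=7 chunks_done=2
Byte 20 = 'm': mode=DATA remaining=2 emitted=8 chunks_done=2
Byte 21 = 'j': mode=DATA remaining=1 emitted=9 chunks_done=2
Byte 22 = 'i': mode=DATA_DONE remaining=0 emitted=10 chunks_done=2

Answer: DATA_DONE 0 10 2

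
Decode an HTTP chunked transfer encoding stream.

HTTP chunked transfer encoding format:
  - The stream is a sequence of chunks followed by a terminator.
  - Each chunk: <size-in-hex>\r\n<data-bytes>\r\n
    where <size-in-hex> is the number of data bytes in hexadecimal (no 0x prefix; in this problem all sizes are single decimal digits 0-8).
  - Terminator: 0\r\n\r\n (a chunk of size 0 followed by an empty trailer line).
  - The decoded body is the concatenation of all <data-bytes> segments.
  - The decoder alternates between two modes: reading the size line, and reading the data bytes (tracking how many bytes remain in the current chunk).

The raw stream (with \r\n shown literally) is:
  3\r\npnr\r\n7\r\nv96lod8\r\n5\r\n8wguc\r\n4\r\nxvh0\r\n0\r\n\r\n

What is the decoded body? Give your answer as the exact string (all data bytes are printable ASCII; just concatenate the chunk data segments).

Answer: pnrv96lod88wgucxvh0

Derivation:
Chunk 1: stream[0..1]='3' size=0x3=3, data at stream[3..6]='pnr' -> body[0..3], body so far='pnr'
Chunk 2: stream[8..9]='7' size=0x7=7, data at stream[11..18]='v96lod8' -> body[3..10], body so far='pnrv96lod8'
Chunk 3: stream[20..21]='5' size=0x5=5, data at stream[23..28]='8wguc' -> body[10..15], body so far='pnrv96lod88wguc'
Chunk 4: stream[30..31]='4' size=0x4=4, data at stream[33..37]='xvh0' -> body[15..19], body so far='pnrv96lod88wgucxvh0'
Chunk 5: stream[39..40]='0' size=0 (terminator). Final body='pnrv96lod88wgucxvh0' (19 bytes)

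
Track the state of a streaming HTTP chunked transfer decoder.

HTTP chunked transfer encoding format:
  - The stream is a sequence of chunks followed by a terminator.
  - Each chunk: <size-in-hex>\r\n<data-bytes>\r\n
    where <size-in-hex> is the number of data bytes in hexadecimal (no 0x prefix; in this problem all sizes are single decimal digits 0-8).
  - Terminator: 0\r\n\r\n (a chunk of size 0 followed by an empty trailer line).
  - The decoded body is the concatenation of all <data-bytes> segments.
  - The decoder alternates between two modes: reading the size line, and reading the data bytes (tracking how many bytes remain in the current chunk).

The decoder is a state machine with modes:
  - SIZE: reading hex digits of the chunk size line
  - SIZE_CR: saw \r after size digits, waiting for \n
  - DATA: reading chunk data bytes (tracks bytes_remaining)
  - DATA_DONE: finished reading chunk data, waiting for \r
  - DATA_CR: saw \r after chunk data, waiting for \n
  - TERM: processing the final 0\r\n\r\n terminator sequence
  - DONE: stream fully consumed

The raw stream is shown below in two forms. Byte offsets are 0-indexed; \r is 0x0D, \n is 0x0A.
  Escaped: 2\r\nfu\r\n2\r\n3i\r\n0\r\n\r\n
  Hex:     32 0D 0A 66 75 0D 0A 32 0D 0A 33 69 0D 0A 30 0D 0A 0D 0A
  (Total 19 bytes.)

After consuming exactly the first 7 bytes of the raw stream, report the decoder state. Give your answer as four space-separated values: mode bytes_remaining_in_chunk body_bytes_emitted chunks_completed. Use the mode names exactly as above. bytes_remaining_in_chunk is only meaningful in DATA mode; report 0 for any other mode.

Answer: SIZE 0 2 1

Derivation:
Byte 0 = '2': mode=SIZE remaining=0 emitted=0 chunks_done=0
Byte 1 = 0x0D: mode=SIZE_CR remaining=0 emitted=0 chunks_done=0
Byte 2 = 0x0A: mode=DATA remaining=2 emitted=0 chunks_done=0
Byte 3 = 'f': mode=DATA remaining=1 emitted=1 chunks_done=0
Byte 4 = 'u': mode=DATA_DONE remaining=0 emitted=2 chunks_done=0
Byte 5 = 0x0D: mode=DATA_CR remaining=0 emitted=2 chunks_done=0
Byte 6 = 0x0A: mode=SIZE remaining=0 emitted=2 chunks_done=1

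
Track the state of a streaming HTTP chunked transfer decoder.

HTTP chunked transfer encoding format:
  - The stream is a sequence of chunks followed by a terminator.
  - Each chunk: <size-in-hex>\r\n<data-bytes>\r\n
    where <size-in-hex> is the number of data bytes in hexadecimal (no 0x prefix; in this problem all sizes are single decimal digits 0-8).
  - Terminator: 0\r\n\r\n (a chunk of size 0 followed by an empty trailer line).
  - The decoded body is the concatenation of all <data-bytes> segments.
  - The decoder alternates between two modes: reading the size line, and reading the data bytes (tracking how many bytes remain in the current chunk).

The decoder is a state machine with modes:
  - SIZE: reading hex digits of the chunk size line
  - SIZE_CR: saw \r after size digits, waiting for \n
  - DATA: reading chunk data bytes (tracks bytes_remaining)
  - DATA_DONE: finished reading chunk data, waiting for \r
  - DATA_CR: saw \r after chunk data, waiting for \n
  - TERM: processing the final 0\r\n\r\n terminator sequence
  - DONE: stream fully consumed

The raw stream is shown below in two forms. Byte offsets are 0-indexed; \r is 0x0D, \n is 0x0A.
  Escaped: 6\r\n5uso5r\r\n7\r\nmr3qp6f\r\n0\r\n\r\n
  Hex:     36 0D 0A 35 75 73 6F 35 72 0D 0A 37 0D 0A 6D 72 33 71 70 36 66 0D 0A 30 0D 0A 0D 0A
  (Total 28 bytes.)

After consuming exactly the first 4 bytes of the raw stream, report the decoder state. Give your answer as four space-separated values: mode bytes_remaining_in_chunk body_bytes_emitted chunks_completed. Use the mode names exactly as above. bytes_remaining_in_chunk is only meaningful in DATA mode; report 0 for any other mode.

Answer: DATA 5 1 0

Derivation:
Byte 0 = '6': mode=SIZE remaining=0 emitted=0 chunks_done=0
Byte 1 = 0x0D: mode=SIZE_CR remaining=0 emitted=0 chunks_done=0
Byte 2 = 0x0A: mode=DATA remaining=6 emitted=0 chunks_done=0
Byte 3 = '5': mode=DATA remaining=5 emitted=1 chunks_done=0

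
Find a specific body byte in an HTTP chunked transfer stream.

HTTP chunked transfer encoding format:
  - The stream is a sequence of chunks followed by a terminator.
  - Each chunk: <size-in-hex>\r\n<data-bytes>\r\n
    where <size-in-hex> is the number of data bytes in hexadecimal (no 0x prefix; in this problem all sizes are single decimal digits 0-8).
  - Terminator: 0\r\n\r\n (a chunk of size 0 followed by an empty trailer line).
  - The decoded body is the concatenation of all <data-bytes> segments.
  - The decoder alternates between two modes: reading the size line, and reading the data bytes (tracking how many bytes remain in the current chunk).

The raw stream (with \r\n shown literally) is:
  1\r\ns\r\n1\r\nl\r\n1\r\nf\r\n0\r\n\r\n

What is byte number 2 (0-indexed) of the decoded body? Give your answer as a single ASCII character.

Answer: f

Derivation:
Chunk 1: stream[0..1]='1' size=0x1=1, data at stream[3..4]='s' -> body[0..1], body so far='s'
Chunk 2: stream[6..7]='1' size=0x1=1, data at stream[9..10]='l' -> body[1..2], body so far='sl'
Chunk 3: stream[12..13]='1' size=0x1=1, data at stream[15..16]='f' -> body[2..3], body so far='slf'
Chunk 4: stream[18..19]='0' size=0 (terminator). Final body='slf' (3 bytes)
Body byte 2 = 'f'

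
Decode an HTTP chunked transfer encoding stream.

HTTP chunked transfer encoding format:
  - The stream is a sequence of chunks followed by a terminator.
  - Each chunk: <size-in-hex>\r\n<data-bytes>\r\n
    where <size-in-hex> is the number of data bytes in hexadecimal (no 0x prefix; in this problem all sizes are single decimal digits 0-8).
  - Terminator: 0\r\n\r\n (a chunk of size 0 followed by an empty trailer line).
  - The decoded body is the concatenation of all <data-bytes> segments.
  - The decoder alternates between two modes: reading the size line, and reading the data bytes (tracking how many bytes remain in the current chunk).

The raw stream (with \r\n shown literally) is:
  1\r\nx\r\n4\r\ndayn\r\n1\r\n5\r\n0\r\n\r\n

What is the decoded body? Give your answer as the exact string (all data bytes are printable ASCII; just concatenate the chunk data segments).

Chunk 1: stream[0..1]='1' size=0x1=1, data at stream[3..4]='x' -> body[0..1], body so far='x'
Chunk 2: stream[6..7]='4' size=0x4=4, data at stream[9..13]='dayn' -> body[1..5], body so far='xdayn'
Chunk 3: stream[15..16]='1' size=0x1=1, data at stream[18..19]='5' -> body[5..6], body so far='xdayn5'
Chunk 4: stream[21..22]='0' size=0 (terminator). Final body='xdayn5' (6 bytes)

Answer: xdayn5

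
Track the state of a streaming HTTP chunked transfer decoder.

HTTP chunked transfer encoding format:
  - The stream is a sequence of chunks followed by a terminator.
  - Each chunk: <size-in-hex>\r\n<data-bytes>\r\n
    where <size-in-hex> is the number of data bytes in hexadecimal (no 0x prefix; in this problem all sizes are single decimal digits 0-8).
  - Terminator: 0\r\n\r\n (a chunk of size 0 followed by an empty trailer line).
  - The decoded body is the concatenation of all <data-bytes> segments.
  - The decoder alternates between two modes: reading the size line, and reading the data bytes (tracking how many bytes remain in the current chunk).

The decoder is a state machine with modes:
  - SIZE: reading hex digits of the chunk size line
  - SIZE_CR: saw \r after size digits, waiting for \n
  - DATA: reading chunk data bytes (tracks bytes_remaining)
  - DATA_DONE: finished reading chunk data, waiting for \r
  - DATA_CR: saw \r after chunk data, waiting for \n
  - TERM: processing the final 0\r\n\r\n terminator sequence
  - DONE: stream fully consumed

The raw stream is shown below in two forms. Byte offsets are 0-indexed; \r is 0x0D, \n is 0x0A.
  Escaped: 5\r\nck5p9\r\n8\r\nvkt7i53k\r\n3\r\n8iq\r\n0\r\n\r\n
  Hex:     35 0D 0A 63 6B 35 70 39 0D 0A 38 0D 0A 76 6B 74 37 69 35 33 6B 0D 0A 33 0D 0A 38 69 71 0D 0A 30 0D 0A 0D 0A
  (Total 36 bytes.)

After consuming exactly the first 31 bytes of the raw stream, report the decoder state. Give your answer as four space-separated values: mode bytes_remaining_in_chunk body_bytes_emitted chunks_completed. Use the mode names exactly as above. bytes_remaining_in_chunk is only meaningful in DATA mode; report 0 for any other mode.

Byte 0 = '5': mode=SIZE remaining=0 emitted=0 chunks_done=0
Byte 1 = 0x0D: mode=SIZE_CR remaining=0 emitted=0 chunks_done=0
Byte 2 = 0x0A: mode=DATA remaining=5 emitted=0 chunks_done=0
Byte 3 = 'c': mode=DATA remaining=4 emitted=1 chunks_done=0
Byte 4 = 'k': mode=DATA remaining=3 emitted=2 chunks_done=0
Byte 5 = '5': mode=DATA remaining=2 emitted=3 chunks_done=0
Byte 6 = 'p': mode=DATA remaining=1 emitted=4 chunks_done=0
Byte 7 = '9': mode=DATA_DONE remaining=0 emitted=5 chunks_done=0
Byte 8 = 0x0D: mode=DATA_CR remaining=0 emitted=5 chunks_done=0
Byte 9 = 0x0A: mode=SIZE remaining=0 emitted=5 chunks_done=1
Byte 10 = '8': mode=SIZE remaining=0 emitted=5 chunks_done=1
Byte 11 = 0x0D: mode=SIZE_CR remaining=0 emitted=5 chunks_done=1
Byte 12 = 0x0A: mode=DATA remaining=8 emitted=5 chunks_done=1
Byte 13 = 'v': mode=DATA remaining=7 emitted=6 chunks_done=1
Byte 14 = 'k': mode=DATA remaining=6 emitted=7 chunks_done=1
Byte 15 = 't': mode=DATA remaining=5 emitted=8 chunks_done=1
Byte 16 = '7': mode=DATA remaining=4 emitted=9 chunks_done=1
Byte 17 = 'i': mode=DATA remaining=3 emitted=10 chunks_done=1
Byte 18 = '5': mode=DATA remaining=2 emitted=11 chunks_done=1
Byte 19 = '3': mode=DATA remaining=1 emitted=12 chunks_done=1
Byte 20 = 'k': mode=DATA_DONE remaining=0 emitted=13 chunks_done=1
Byte 21 = 0x0D: mode=DATA_CR remaining=0 emitted=13 chunks_done=1
Byte 22 = 0x0A: mode=SIZE remaining=0 emitted=13 chunks_done=2
Byte 23 = '3': mode=SIZE remaining=0 emitted=13 chunks_done=2
Byte 24 = 0x0D: mode=SIZE_CR remaining=0 emitted=13 chunks_done=2
Byte 25 = 0x0A: mode=DATA remaining=3 emitted=13 chunks_done=2
Byte 26 = '8': mode=DATA remaining=2 emitted=14 chunks_done=2
Byte 27 = 'i': mode=DATA remaining=1 emitted=15 chunks_done=2
Byte 28 = 'q': mode=DATA_DONE remaining=0 emitted=16 chunks_done=2
Byte 29 = 0x0D: mode=DATA_CR remaining=0 emitted=16 chunks_done=2
Byte 30 = 0x0A: mode=SIZE remaining=0 emitted=16 chunks_done=3

Answer: SIZE 0 16 3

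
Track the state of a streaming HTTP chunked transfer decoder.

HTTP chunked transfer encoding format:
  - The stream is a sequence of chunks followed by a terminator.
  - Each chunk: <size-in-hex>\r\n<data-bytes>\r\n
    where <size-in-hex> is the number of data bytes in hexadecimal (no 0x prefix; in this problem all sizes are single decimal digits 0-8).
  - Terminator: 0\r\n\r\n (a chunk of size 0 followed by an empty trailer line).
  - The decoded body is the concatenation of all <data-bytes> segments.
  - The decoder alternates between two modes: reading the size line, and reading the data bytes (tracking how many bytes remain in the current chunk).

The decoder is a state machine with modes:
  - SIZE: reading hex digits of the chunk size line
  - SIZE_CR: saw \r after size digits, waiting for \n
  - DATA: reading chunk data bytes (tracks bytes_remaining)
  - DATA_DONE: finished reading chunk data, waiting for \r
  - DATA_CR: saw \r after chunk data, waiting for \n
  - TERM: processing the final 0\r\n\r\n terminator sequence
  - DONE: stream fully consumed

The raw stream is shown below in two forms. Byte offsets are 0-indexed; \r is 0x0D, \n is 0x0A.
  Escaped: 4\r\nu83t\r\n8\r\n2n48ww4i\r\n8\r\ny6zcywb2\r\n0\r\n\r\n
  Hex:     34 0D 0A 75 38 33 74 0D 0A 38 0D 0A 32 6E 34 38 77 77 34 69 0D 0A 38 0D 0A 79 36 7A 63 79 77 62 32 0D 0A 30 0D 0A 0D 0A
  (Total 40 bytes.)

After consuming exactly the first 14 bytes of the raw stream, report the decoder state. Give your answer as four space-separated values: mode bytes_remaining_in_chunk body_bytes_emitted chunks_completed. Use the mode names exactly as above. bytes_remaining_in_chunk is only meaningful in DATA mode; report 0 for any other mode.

Answer: DATA 6 6 1

Derivation:
Byte 0 = '4': mode=SIZE remaining=0 emitted=0 chunks_done=0
Byte 1 = 0x0D: mode=SIZE_CR remaining=0 emitted=0 chunks_done=0
Byte 2 = 0x0A: mode=DATA remaining=4 emitted=0 chunks_done=0
Byte 3 = 'u': mode=DATA remaining=3 emitted=1 chunks_done=0
Byte 4 = '8': mode=DATA remaining=2 emitted=2 chunks_done=0
Byte 5 = '3': mode=DATA remaining=1 emitted=3 chunks_done=0
Byte 6 = 't': mode=DATA_DONE remaining=0 emitted=4 chunks_done=0
Byte 7 = 0x0D: mode=DATA_CR remaining=0 emitted=4 chunks_done=0
Byte 8 = 0x0A: mode=SIZE remaining=0 emitted=4 chunks_done=1
Byte 9 = '8': mode=SIZE remaining=0 emitted=4 chunks_done=1
Byte 10 = 0x0D: mode=SIZE_CR remaining=0 emitted=4 chunks_done=1
Byte 11 = 0x0A: mode=DATA remaining=8 emitted=4 chunks_done=1
Byte 12 = '2': mode=DATA remaining=7 emitted=5 chunks_done=1
Byte 13 = 'n': mode=DATA remaining=6 emitted=6 chunks_done=1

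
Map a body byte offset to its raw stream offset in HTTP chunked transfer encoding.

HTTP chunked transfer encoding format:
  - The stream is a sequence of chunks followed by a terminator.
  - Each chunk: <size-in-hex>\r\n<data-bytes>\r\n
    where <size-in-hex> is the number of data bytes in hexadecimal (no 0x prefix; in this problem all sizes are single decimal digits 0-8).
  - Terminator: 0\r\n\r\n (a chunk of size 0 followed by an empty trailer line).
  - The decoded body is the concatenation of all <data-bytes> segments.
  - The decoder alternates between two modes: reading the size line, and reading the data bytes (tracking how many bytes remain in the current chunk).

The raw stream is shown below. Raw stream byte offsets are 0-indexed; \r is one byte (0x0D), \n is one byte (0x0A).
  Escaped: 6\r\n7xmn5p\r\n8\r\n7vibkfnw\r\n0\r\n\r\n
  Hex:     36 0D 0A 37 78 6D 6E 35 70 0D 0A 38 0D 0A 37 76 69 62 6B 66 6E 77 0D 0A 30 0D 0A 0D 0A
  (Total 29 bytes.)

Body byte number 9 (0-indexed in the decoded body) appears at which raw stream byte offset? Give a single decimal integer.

Answer: 17

Derivation:
Chunk 1: stream[0..1]='6' size=0x6=6, data at stream[3..9]='7xmn5p' -> body[0..6], body so far='7xmn5p'
Chunk 2: stream[11..12]='8' size=0x8=8, data at stream[14..22]='7vibkfnw' -> body[6..14], body so far='7xmn5p7vibkfnw'
Chunk 3: stream[24..25]='0' size=0 (terminator). Final body='7xmn5p7vibkfnw' (14 bytes)
Body byte 9 at stream offset 17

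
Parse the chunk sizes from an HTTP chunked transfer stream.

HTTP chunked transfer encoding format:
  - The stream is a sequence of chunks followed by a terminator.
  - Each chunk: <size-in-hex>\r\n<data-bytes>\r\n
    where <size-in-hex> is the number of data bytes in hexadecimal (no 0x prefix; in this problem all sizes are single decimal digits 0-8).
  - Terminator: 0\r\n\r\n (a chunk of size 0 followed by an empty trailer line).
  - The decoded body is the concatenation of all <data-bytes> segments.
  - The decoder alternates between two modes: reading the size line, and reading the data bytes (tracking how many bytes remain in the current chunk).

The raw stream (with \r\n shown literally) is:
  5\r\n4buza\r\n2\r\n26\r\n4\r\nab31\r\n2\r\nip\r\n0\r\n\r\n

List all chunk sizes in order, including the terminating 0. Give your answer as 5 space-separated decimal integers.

Answer: 5 2 4 2 0

Derivation:
Chunk 1: stream[0..1]='5' size=0x5=5, data at stream[3..8]='4buza' -> body[0..5], body so far='4buza'
Chunk 2: stream[10..11]='2' size=0x2=2, data at stream[13..15]='26' -> body[5..7], body so far='4buza26'
Chunk 3: stream[17..18]='4' size=0x4=4, data at stream[20..24]='ab31' -> body[7..11], body so far='4buza26ab31'
Chunk 4: stream[26..27]='2' size=0x2=2, data at stream[29..31]='ip' -> body[11..13], body so far='4buza26ab31ip'
Chunk 5: stream[33..34]='0' size=0 (terminator). Final body='4buza26ab31ip' (13 bytes)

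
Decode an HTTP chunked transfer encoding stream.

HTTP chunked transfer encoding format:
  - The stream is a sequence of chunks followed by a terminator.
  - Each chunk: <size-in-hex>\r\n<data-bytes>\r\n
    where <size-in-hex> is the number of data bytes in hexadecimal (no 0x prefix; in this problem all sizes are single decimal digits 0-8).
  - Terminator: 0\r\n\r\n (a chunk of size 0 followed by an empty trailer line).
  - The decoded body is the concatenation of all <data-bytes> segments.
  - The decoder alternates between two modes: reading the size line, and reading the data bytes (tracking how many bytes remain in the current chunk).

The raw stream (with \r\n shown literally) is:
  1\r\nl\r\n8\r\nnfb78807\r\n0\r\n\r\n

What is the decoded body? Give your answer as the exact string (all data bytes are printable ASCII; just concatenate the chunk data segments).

Answer: lnfb78807

Derivation:
Chunk 1: stream[0..1]='1' size=0x1=1, data at stream[3..4]='l' -> body[0..1], body so far='l'
Chunk 2: stream[6..7]='8' size=0x8=8, data at stream[9..17]='nfb78807' -> body[1..9], body so far='lnfb78807'
Chunk 3: stream[19..20]='0' size=0 (terminator). Final body='lnfb78807' (9 bytes)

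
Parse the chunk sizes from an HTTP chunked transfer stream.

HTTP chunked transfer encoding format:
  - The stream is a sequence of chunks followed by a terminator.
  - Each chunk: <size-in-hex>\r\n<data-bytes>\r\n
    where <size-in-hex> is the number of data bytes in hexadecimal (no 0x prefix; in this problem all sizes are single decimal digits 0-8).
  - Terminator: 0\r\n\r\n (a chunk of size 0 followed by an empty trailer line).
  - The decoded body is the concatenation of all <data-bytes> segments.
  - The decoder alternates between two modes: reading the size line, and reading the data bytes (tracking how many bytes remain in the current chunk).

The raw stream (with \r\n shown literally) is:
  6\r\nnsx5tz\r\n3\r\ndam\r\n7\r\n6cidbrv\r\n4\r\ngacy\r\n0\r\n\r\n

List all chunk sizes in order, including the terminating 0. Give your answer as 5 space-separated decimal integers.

Chunk 1: stream[0..1]='6' size=0x6=6, data at stream[3..9]='nsx5tz' -> body[0..6], body so far='nsx5tz'
Chunk 2: stream[11..12]='3' size=0x3=3, data at stream[14..17]='dam' -> body[6..9], body so far='nsx5tzdam'
Chunk 3: stream[19..20]='7' size=0x7=7, data at stream[22..29]='6cidbrv' -> body[9..16], body so far='nsx5tzdam6cidbrv'
Chunk 4: stream[31..32]='4' size=0x4=4, data at stream[34..38]='gacy' -> body[16..20], body so far='nsx5tzdam6cidbrvgacy'
Chunk 5: stream[40..41]='0' size=0 (terminator). Final body='nsx5tzdam6cidbrvgacy' (20 bytes)

Answer: 6 3 7 4 0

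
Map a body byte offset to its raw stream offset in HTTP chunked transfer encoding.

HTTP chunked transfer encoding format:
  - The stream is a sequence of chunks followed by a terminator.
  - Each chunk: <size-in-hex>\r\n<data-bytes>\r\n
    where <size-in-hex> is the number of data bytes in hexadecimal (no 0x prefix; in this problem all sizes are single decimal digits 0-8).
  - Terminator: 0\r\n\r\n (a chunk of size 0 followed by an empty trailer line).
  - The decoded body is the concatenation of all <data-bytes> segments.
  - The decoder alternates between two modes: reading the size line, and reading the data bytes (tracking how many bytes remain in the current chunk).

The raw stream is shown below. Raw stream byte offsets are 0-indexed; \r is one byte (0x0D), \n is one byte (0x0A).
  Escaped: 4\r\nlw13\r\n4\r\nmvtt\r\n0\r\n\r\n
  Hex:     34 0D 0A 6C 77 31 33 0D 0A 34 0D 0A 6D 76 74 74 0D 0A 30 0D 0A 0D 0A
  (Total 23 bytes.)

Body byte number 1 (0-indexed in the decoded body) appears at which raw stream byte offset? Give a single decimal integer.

Answer: 4

Derivation:
Chunk 1: stream[0..1]='4' size=0x4=4, data at stream[3..7]='lw13' -> body[0..4], body so far='lw13'
Chunk 2: stream[9..10]='4' size=0x4=4, data at stream[12..16]='mvtt' -> body[4..8], body so far='lw13mvtt'
Chunk 3: stream[18..19]='0' size=0 (terminator). Final body='lw13mvtt' (8 bytes)
Body byte 1 at stream offset 4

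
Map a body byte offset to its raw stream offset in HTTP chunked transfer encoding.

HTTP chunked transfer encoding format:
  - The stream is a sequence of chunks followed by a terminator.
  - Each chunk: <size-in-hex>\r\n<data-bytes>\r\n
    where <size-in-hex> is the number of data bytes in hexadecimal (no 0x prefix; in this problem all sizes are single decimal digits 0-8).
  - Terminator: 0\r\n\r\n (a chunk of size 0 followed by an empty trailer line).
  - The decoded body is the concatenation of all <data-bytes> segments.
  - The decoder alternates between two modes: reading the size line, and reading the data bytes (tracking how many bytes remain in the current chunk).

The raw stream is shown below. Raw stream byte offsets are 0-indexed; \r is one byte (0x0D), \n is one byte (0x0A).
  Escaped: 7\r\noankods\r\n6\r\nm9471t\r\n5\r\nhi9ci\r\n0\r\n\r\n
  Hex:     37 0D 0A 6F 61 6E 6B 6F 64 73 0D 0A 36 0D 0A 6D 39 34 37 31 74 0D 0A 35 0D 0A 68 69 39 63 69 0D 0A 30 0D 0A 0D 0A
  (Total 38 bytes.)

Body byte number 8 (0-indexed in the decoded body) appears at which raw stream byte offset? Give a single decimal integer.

Answer: 16

Derivation:
Chunk 1: stream[0..1]='7' size=0x7=7, data at stream[3..10]='oankods' -> body[0..7], body so far='oankods'
Chunk 2: stream[12..13]='6' size=0x6=6, data at stream[15..21]='m9471t' -> body[7..13], body so far='oankodsm9471t'
Chunk 3: stream[23..24]='5' size=0x5=5, data at stream[26..31]='hi9ci' -> body[13..18], body so far='oankodsm9471thi9ci'
Chunk 4: stream[33..34]='0' size=0 (terminator). Final body='oankodsm9471thi9ci' (18 bytes)
Body byte 8 at stream offset 16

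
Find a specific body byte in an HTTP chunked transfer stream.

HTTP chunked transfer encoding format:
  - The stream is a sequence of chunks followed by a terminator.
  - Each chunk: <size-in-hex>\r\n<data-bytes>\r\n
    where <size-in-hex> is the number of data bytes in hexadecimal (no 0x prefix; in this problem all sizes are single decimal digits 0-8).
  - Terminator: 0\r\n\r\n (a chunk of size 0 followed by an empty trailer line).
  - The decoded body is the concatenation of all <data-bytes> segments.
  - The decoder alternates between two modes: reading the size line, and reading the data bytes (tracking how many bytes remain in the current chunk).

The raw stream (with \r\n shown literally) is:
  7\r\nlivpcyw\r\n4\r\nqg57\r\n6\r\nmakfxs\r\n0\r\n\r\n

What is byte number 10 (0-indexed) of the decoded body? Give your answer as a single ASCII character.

Chunk 1: stream[0..1]='7' size=0x7=7, data at stream[3..10]='livpcyw' -> body[0..7], body so far='livpcyw'
Chunk 2: stream[12..13]='4' size=0x4=4, data at stream[15..19]='qg57' -> body[7..11], body so far='livpcywqg57'
Chunk 3: stream[21..22]='6' size=0x6=6, data at stream[24..30]='makfxs' -> body[11..17], body so far='livpcywqg57makfxs'
Chunk 4: stream[32..33]='0' size=0 (terminator). Final body='livpcywqg57makfxs' (17 bytes)
Body byte 10 = '7'

Answer: 7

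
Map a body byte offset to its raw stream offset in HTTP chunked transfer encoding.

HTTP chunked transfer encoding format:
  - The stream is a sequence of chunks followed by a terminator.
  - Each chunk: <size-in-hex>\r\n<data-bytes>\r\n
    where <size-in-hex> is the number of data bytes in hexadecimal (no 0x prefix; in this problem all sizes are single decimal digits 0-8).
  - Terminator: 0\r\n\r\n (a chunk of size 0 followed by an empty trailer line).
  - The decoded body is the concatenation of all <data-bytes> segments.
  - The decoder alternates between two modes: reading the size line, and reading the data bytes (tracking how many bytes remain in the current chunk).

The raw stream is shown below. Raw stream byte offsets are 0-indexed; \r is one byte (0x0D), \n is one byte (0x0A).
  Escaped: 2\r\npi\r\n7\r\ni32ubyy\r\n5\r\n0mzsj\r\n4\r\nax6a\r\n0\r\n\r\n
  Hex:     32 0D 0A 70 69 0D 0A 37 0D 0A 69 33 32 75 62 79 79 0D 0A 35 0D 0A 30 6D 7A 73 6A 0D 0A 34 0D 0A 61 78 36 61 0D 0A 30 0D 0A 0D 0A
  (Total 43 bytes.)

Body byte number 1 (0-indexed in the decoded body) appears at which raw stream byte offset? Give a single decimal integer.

Answer: 4

Derivation:
Chunk 1: stream[0..1]='2' size=0x2=2, data at stream[3..5]='pi' -> body[0..2], body so far='pi'
Chunk 2: stream[7..8]='7' size=0x7=7, data at stream[10..17]='i32ubyy' -> body[2..9], body so far='pii32ubyy'
Chunk 3: stream[19..20]='5' size=0x5=5, data at stream[22..27]='0mzsj' -> body[9..14], body so far='pii32ubyy0mzsj'
Chunk 4: stream[29..30]='4' size=0x4=4, data at stream[32..36]='ax6a' -> body[14..18], body so far='pii32ubyy0mzsjax6a'
Chunk 5: stream[38..39]='0' size=0 (terminator). Final body='pii32ubyy0mzsjax6a' (18 bytes)
Body byte 1 at stream offset 4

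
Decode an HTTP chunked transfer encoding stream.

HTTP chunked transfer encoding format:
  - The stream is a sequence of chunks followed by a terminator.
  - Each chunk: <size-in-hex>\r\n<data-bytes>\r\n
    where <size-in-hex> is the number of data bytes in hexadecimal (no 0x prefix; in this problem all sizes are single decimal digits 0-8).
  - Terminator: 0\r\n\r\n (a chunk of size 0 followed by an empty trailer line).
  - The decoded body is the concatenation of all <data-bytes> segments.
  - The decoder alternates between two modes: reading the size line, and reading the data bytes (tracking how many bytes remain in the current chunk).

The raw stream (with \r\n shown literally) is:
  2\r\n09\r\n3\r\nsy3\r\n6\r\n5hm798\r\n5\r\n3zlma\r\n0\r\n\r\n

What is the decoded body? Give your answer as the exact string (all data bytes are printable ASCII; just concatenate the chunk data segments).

Answer: 09sy35hm7983zlma

Derivation:
Chunk 1: stream[0..1]='2' size=0x2=2, data at stream[3..5]='09' -> body[0..2], body so far='09'
Chunk 2: stream[7..8]='3' size=0x3=3, data at stream[10..13]='sy3' -> body[2..5], body so far='09sy3'
Chunk 3: stream[15..16]='6' size=0x6=6, data at stream[18..24]='5hm798' -> body[5..11], body so far='09sy35hm798'
Chunk 4: stream[26..27]='5' size=0x5=5, data at stream[29..34]='3zlma' -> body[11..16], body so far='09sy35hm7983zlma'
Chunk 5: stream[36..37]='0' size=0 (terminator). Final body='09sy35hm7983zlma' (16 bytes)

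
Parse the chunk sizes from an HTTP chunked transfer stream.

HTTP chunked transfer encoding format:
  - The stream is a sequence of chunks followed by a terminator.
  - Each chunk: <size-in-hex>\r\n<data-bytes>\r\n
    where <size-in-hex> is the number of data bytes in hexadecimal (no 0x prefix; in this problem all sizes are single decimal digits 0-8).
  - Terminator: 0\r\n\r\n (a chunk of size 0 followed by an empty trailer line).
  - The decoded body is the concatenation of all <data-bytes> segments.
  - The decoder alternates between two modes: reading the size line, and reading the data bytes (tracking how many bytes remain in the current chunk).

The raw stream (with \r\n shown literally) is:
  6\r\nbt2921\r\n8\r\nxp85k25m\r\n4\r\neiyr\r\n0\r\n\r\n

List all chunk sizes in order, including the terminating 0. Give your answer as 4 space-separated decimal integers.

Chunk 1: stream[0..1]='6' size=0x6=6, data at stream[3..9]='bt2921' -> body[0..6], body so far='bt2921'
Chunk 2: stream[11..12]='8' size=0x8=8, data at stream[14..22]='xp85k25m' -> body[6..14], body so far='bt2921xp85k25m'
Chunk 3: stream[24..25]='4' size=0x4=4, data at stream[27..31]='eiyr' -> body[14..18], body so far='bt2921xp85k25meiyr'
Chunk 4: stream[33..34]='0' size=0 (terminator). Final body='bt2921xp85k25meiyr' (18 bytes)

Answer: 6 8 4 0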